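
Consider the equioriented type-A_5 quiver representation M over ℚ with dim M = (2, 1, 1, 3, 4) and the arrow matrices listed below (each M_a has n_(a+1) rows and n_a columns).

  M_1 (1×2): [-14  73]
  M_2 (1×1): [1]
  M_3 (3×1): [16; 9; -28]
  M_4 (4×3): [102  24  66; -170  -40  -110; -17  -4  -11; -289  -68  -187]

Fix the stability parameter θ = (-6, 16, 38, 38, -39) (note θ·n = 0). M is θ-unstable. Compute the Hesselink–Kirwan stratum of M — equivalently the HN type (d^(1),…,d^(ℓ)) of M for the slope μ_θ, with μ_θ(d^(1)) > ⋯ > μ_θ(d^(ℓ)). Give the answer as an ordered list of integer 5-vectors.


Via rank(M_{q-1}∘⋯∘M_p): M ≅ I[1,1], I[1,4], I[4,4], I[4,5], I[5,5]^3.
μ_θ-semistable layers: μ^(1)=38; μ^(2)=16; μ^(3)=-1/2; μ^(4)=-6; μ^(5)=-39

((0, 0, 1, 2, 0); (0, 1, 0, 0, 0); (0, 0, 0, 1, 1); (2, 0, 0, 0, 0); (0, 0, 0, 0, 3))


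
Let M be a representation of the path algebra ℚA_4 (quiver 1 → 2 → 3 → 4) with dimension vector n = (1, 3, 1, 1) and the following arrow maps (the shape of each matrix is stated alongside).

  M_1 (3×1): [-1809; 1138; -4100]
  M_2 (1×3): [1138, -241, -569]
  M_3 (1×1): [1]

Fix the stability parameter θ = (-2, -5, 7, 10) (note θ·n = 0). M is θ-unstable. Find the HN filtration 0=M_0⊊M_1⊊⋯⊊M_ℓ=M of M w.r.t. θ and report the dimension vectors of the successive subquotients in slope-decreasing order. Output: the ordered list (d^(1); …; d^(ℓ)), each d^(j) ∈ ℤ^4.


Barcode: M ≅ I[1,2], I[2,2], I[2,4]. HN layers by μ_θ (4 steps, strictly decreasing):
  μ^(1)=10; μ^(2)=7; μ^(3)=-7/2; μ^(4)=-5

((0, 0, 0, 1); (0, 0, 1, 0); (1, 1, 0, 0); (0, 2, 0, 0))


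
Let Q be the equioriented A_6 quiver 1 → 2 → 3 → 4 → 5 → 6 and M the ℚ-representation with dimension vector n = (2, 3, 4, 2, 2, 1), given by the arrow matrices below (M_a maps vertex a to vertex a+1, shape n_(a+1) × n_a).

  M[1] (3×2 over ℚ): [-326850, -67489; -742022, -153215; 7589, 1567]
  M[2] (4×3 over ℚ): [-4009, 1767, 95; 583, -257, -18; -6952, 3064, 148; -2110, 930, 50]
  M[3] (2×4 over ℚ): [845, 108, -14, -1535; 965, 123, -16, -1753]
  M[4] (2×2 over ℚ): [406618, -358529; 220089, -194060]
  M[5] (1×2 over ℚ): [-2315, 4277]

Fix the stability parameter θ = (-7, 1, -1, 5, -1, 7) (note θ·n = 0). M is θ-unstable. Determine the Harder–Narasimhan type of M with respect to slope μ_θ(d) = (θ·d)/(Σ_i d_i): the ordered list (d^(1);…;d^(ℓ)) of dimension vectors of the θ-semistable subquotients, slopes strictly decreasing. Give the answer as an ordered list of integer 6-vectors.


Interval decomposition of M: I[1,2], I[1,5], I[2,6], I[3,3]^2.
HN type (ℓ=6): μ^(1)=7; μ^(2)=2; μ^(3)=1; μ^(4)=0; μ^(5)=-1; μ^(6)=-7

((0, 0, 0, 0, 0, 1); (0, 0, 0, 2, 2, 0); (0, 1, 0, 0, 0, 0); (0, 2, 2, 0, 0, 0); (0, 0, 2, 0, 0, 0); (2, 0, 0, 0, 0, 0))


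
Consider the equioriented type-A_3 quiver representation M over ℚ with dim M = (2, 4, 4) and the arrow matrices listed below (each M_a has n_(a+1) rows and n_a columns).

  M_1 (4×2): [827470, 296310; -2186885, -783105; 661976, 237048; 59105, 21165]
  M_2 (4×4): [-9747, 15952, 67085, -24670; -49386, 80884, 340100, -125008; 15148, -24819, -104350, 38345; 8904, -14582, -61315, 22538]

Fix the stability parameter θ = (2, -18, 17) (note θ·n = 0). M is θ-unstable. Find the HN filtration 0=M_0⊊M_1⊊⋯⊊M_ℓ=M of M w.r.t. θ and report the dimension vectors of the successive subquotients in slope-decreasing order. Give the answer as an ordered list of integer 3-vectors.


Barcode: M ≅ I[1,1], I[1,2], I[2,3]^3, I[3,3]. HN layers by μ_θ (4 steps, strictly decreasing):
  μ^(1)=17; μ^(2)=2; μ^(3)=-8; μ^(4)=-18

((0, 0, 4); (1, 0, 0); (1, 1, 0); (0, 3, 0))


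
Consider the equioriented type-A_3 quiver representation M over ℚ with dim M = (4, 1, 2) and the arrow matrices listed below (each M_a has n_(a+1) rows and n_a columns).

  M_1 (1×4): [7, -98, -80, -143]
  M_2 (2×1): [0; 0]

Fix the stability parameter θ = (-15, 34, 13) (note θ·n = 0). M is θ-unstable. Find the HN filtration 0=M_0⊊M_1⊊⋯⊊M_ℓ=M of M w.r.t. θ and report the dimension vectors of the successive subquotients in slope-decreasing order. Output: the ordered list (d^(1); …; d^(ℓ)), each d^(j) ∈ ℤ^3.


Via rank(M_{q-1}∘⋯∘M_p): M ≅ I[1,1]^3, I[1,2], I[3,3]^2.
μ_θ-semistable layers: μ^(1)=34; μ^(2)=13; μ^(3)=-15

((0, 1, 0); (0, 0, 2); (4, 0, 0))


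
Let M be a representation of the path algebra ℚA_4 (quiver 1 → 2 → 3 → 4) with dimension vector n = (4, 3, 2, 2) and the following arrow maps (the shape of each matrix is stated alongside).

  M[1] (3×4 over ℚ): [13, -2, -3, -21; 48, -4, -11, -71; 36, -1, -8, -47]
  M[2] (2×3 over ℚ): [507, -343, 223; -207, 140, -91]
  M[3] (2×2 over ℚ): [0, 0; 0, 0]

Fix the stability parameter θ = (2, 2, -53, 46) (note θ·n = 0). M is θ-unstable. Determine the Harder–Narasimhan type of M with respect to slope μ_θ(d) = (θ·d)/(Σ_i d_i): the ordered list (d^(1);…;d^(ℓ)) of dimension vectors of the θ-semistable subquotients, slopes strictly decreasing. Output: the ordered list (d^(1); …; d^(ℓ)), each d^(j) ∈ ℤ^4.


Via rank(M_{q-1}∘⋯∘M_p): M ≅ I[1,1], I[1,2], I[1,3]^2, I[4,4]^2.
μ_θ-semistable layers: μ^(1)=46; μ^(2)=2; μ^(3)=-49/3

((0, 0, 0, 2); (2, 1, 0, 0); (2, 2, 2, 0))


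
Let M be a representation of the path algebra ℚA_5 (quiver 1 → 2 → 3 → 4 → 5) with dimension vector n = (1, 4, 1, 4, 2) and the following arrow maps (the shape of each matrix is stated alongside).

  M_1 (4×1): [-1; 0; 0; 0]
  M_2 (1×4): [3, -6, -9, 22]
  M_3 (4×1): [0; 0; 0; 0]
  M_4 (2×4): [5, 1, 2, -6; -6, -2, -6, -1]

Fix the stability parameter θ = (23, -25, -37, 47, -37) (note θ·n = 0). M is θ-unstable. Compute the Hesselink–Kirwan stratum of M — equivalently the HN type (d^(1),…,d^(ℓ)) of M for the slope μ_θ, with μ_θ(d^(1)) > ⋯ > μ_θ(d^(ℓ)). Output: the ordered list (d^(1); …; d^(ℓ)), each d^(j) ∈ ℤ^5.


Via rank(M_{q-1}∘⋯∘M_p): M ≅ I[1,3], I[2,2]^3, I[4,4]^2, I[4,5]^2.
μ_θ-semistable layers: μ^(1)=47; μ^(2)=5; μ^(3)=-13; μ^(4)=-25

((0, 0, 0, 2, 0); (0, 0, 0, 2, 2); (1, 1, 1, 0, 0); (0, 3, 0, 0, 0))


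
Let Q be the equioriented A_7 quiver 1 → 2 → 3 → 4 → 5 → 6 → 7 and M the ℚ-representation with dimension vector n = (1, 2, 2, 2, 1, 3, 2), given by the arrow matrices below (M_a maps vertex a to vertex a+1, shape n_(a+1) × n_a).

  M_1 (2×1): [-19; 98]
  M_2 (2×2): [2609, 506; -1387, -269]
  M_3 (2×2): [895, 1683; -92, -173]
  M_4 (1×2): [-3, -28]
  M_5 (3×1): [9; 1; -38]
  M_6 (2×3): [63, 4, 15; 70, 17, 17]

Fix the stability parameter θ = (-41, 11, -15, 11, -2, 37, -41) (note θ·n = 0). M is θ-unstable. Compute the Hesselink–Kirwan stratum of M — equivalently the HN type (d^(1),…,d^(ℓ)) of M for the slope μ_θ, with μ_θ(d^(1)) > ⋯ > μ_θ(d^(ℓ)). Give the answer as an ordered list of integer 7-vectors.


Barcode: M ≅ I[1,7], I[2,4], I[6,6], I[6,7]. HN layers by μ_θ (5 steps, strictly decreasing):
  μ^(1)=37; μ^(2)=11; μ^(3)=5/4; μ^(4)=-2; μ^(5)=-41

((0, 0, 0, 0, 0, 1, 0); (0, 0, 0, 1, 0, 0, 0); (0, 0, 0, 1, 1, 1, 1); (0, 2, 2, 0, 0, 1, 1); (1, 0, 0, 0, 0, 0, 0))


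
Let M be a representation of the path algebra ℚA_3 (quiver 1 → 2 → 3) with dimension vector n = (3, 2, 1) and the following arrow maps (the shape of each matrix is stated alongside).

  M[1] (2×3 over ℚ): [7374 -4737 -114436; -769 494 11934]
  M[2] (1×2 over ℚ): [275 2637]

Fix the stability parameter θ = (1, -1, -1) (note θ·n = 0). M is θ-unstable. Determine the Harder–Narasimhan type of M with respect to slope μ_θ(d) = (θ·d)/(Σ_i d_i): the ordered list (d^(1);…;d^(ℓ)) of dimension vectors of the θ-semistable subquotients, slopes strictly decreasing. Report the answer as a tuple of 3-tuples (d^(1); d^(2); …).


Via rank(M_{q-1}∘⋯∘M_p): M ≅ I[1,1], I[1,2], I[1,3].
μ_θ-semistable layers: μ^(1)=1; μ^(2)=0; μ^(3)=-1/3

((1, 0, 0); (1, 1, 0); (1, 1, 1))


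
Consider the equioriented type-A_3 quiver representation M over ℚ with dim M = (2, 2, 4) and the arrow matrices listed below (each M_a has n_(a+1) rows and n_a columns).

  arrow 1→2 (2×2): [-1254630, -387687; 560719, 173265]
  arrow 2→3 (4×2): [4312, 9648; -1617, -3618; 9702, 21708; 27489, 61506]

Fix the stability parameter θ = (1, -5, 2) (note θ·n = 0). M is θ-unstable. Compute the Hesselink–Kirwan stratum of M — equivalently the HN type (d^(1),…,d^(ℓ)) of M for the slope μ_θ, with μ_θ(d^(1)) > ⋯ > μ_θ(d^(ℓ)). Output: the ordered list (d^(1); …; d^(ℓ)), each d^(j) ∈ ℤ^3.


Via rank(M_{q-1}∘⋯∘M_p): M ≅ I[1,2], I[1,3], I[3,3]^3.
μ_θ-semistable layers: μ^(1)=2; μ^(2)=-2

((0, 0, 4); (2, 2, 0))


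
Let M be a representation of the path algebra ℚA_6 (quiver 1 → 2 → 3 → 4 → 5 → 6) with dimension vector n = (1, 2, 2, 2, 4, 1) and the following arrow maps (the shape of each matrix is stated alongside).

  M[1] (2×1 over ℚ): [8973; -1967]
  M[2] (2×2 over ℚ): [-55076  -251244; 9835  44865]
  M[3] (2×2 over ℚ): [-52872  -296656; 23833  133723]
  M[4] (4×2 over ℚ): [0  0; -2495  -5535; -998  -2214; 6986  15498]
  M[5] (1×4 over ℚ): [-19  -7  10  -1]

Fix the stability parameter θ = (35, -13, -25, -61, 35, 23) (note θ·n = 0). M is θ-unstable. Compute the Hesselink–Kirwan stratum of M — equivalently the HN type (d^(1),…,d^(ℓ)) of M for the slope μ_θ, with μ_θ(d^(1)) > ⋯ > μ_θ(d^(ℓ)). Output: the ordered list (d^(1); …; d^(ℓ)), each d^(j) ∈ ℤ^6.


Interval decomposition of M: I[1,2], I[2,6], I[3,4], I[5,5]^3.
HN type (ℓ=5): μ^(1)=35; μ^(2)=29; μ^(3)=11; μ^(4)=-33; μ^(5)=-43

((0, 0, 0, 0, 3, 0); (0, 0, 0, 0, 1, 1); (1, 1, 0, 0, 0, 0); (0, 1, 1, 1, 0, 0); (0, 0, 1, 1, 0, 0))


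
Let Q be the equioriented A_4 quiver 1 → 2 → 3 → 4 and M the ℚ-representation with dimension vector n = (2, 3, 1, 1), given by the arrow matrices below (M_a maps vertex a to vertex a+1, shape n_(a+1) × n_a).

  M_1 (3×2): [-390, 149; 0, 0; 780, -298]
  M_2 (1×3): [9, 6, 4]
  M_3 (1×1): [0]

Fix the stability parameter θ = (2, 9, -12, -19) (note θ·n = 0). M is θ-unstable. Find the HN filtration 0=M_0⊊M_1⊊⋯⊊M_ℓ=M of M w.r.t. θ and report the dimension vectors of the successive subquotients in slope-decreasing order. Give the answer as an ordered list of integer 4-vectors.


Via rank(M_{q-1}∘⋯∘M_p): M ≅ I[1,1], I[1,3], I[2,2]^2, I[4,4].
μ_θ-semistable layers: μ^(1)=9; μ^(2)=2; μ^(3)=-1/3; μ^(4)=-19

((0, 2, 0, 0); (1, 0, 0, 0); (1, 1, 1, 0); (0, 0, 0, 1))


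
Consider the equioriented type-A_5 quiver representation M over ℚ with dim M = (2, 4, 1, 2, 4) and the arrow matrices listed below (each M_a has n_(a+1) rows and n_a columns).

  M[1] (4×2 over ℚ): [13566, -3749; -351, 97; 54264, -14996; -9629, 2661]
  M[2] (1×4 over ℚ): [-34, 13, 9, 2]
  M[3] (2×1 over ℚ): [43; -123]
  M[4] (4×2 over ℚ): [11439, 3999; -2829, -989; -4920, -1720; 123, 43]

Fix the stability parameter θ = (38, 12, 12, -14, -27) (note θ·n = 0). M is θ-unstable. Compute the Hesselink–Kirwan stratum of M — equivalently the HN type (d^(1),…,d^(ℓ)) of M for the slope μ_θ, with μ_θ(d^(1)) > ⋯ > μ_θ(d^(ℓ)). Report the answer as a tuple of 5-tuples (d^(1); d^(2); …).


Via rank(M_{q-1}∘⋯∘M_p): M ≅ I[1,2], I[1,4], I[2,2]^2, I[4,5], I[5,5]^3.
μ_θ-semistable layers: μ^(1)=25; μ^(2)=12; μ^(3)=-41/2; μ^(4)=-27

((1, 1, 0, 0, 0); (1, 3, 1, 1, 0); (0, 0, 0, 1, 1); (0, 0, 0, 0, 3))


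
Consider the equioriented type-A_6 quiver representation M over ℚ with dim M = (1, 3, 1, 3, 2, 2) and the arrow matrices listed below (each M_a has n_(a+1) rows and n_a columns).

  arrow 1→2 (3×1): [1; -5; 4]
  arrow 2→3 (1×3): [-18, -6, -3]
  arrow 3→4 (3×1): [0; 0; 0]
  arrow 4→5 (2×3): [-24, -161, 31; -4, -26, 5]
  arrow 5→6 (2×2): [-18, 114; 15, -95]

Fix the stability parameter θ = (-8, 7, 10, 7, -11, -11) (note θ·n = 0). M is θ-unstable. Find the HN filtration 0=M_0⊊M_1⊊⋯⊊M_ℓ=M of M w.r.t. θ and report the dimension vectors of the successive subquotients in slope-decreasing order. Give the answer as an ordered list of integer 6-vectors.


Interval decomposition of M: I[1,2], I[2,2], I[2,3], I[4,4], I[4,5], I[4,6], I[6,6].
HN type (ℓ=6): μ^(1)=10; μ^(2)=7; μ^(3)=-2; μ^(4)=-5; μ^(5)=-8; μ^(6)=-11

((0, 0, 1, 0, 0, 0); (0, 3, 0, 1, 0, 0); (0, 0, 0, 1, 1, 0); (0, 0, 0, 1, 1, 1); (1, 0, 0, 0, 0, 0); (0, 0, 0, 0, 0, 1))


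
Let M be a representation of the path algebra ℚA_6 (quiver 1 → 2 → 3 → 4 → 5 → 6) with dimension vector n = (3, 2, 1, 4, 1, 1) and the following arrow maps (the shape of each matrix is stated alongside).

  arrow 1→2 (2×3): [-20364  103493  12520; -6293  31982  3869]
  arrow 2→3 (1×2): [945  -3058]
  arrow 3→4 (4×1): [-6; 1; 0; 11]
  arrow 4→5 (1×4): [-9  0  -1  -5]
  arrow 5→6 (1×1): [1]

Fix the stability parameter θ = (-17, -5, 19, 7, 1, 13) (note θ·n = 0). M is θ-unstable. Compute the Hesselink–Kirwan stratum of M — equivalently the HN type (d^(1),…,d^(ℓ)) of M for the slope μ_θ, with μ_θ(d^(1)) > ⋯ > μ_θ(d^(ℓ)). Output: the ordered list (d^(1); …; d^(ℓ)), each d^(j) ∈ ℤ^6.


Interval decomposition of M: I[1,1], I[1,2], I[1,6], I[4,4]^3.
HN type (ℓ=5): μ^(1)=13; μ^(2)=9; μ^(3)=7; μ^(4)=-5; μ^(5)=-17

((0, 0, 0, 0, 0, 1); (0, 0, 1, 1, 1, 0); (0, 0, 0, 3, 0, 0); (0, 2, 0, 0, 0, 0); (3, 0, 0, 0, 0, 0))


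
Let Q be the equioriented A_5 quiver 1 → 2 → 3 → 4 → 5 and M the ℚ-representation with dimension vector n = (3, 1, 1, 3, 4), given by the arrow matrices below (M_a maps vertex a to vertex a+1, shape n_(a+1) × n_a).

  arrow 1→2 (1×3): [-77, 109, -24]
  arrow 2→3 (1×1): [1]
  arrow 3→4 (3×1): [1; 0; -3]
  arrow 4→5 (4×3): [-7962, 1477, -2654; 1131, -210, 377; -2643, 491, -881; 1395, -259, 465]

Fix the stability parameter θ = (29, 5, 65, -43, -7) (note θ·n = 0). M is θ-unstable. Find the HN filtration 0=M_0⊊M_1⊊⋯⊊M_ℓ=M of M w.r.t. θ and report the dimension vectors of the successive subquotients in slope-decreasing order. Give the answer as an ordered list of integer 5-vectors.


Barcode: M ≅ I[1,1]^2, I[1,4], I[4,5]^2, I[5,5]^2. HN layers by μ_θ (4 steps, strictly decreasing):
  μ^(1)=29; μ^(2)=14; μ^(3)=-7; μ^(4)=-43

((2, 0, 0, 0, 0); (1, 1, 1, 1, 0); (0, 0, 0, 0, 4); (0, 0, 0, 2, 0))


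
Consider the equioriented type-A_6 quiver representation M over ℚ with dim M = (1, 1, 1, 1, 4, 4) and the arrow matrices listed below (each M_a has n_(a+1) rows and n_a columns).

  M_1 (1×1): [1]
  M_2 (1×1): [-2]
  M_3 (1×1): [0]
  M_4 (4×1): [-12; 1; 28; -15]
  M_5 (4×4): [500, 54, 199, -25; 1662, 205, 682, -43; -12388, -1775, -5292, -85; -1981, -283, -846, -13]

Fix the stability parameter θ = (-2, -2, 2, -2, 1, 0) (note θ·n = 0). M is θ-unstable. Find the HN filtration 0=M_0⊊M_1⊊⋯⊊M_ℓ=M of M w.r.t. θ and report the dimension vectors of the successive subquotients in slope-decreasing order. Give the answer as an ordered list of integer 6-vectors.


Interval decomposition of M: I[1,3], I[4,6], I[5,6]^3.
HN type (ℓ=3): μ^(1)=2; μ^(2)=1/2; μ^(3)=-2

((0, 0, 1, 0, 0, 0); (0, 0, 0, 0, 4, 4); (1, 1, 0, 1, 0, 0))


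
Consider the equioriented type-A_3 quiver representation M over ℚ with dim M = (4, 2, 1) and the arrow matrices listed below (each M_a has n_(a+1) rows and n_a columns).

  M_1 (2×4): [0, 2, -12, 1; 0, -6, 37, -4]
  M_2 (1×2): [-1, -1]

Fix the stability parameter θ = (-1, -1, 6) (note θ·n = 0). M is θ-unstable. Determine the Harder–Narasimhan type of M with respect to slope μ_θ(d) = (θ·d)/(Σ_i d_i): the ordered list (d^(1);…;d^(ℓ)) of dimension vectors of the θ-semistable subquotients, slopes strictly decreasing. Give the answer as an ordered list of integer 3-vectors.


Interval decomposition of M: I[1,1]^2, I[1,2], I[1,3].
HN type (ℓ=2): μ^(1)=6; μ^(2)=-1

((0, 0, 1); (4, 2, 0))


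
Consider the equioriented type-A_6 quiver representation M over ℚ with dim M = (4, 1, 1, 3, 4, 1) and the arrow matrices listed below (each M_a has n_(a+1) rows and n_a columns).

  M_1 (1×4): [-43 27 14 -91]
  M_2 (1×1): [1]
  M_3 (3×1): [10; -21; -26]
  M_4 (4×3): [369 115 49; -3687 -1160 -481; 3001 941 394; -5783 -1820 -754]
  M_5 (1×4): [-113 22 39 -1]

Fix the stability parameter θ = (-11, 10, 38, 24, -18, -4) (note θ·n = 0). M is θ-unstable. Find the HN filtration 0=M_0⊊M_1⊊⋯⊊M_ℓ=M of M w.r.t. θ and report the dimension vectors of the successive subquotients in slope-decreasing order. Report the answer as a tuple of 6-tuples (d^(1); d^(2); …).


Interval decomposition of M: I[1,1]^3, I[1,5], I[4,5], I[4,6], I[5,5].
HN type (ℓ=6): μ^(1)=44/3; μ^(2)=10; μ^(3)=3; μ^(4)=2/3; μ^(5)=-11; μ^(6)=-18

((0, 0, 1, 1, 1, 0); (0, 1, 0, 0, 0, 0); (0, 0, 0, 1, 1, 0); (0, 0, 0, 1, 1, 1); (4, 0, 0, 0, 0, 0); (0, 0, 0, 0, 1, 0))


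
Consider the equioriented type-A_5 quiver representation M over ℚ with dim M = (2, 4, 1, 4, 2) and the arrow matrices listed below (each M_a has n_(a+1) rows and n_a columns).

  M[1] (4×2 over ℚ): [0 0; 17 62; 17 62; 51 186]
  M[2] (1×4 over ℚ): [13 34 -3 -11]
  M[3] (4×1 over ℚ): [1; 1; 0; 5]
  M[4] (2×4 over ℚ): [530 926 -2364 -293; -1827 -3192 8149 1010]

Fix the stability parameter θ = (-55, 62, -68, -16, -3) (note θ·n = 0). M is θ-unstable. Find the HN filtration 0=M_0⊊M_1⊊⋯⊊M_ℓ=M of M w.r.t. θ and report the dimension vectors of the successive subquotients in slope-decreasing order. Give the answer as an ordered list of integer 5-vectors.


Via rank(M_{q-1}∘⋯∘M_p): M ≅ I[1,1], I[1,5], I[2,2]^3, I[4,4]^2, I[4,5].
μ_θ-semistable layers: μ^(1)=62; μ^(2)=-3; μ^(3)=-22/3; μ^(4)=-16; μ^(5)=-55

((0, 3, 0, 0, 0); (0, 0, 0, 0, 2); (0, 1, 1, 1, 0); (0, 0, 0, 3, 0); (2, 0, 0, 0, 0))


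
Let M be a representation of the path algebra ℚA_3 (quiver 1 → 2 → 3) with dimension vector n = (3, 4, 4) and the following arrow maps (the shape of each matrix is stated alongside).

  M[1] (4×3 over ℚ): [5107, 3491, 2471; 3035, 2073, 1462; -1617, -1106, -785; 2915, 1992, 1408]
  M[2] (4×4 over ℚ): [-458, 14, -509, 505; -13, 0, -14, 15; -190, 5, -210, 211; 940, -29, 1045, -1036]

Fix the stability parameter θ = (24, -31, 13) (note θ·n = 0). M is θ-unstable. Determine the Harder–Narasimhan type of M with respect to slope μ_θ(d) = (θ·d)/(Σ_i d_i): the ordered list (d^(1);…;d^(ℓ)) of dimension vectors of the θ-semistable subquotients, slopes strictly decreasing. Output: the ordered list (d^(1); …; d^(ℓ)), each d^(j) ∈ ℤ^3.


Barcode: M ≅ I[1,2], I[1,3]^2, I[2,3], I[3,3]. HN layers by μ_θ (3 steps, strictly decreasing):
  μ^(1)=13; μ^(2)=-7/2; μ^(3)=-31

((0, 0, 4); (3, 3, 0); (0, 1, 0))


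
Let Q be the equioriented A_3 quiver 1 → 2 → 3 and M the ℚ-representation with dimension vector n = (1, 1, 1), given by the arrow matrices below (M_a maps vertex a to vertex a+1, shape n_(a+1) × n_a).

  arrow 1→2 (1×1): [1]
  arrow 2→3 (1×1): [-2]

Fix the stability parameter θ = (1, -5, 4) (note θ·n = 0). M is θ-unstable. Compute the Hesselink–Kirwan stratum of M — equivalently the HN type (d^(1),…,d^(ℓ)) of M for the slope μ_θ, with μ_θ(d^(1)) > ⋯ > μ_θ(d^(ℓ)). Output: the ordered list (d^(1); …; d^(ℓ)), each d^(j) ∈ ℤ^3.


Via rank(M_{q-1}∘⋯∘M_p): M ≅ I[1,3].
μ_θ-semistable layers: μ^(1)=4; μ^(2)=-2

((0, 0, 1); (1, 1, 0))


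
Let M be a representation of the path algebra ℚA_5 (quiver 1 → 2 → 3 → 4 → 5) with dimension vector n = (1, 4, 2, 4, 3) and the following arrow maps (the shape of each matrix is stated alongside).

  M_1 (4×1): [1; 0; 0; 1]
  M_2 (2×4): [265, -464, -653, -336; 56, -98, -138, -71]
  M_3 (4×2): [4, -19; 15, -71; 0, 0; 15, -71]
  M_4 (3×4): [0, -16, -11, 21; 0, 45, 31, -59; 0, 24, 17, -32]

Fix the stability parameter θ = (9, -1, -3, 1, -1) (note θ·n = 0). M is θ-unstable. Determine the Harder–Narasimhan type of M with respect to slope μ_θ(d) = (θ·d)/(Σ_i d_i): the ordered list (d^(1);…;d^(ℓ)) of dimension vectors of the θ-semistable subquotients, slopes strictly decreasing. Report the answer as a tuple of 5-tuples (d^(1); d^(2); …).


Interval decomposition of M: I[1,4], I[2,2]^2, I[2,5], I[4,5]^2.
HN type (ℓ=4): μ^(1)=3/2; μ^(2)=0; μ^(3)=-1; μ^(4)=-2

((1, 1, 1, 1, 0); (0, 0, 0, 3, 3); (0, 2, 0, 0, 0); (0, 1, 1, 0, 0))


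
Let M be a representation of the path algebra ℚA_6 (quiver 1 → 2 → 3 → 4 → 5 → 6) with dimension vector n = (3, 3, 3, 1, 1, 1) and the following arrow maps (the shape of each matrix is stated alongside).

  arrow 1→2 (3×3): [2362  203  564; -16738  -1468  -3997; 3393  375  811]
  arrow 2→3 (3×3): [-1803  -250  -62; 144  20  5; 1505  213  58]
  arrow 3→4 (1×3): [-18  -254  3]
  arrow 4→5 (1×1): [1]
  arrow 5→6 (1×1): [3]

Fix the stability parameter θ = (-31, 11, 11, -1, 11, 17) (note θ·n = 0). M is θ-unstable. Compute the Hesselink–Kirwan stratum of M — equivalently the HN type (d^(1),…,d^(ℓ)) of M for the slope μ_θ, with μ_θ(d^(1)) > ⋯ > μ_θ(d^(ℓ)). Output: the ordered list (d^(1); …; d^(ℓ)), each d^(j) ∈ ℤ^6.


Interval decomposition of M: I[1,3]^2, I[1,6].
HN type (ℓ=4): μ^(1)=17; μ^(2)=11; μ^(3)=7; μ^(4)=-31

((0, 0, 0, 0, 0, 1); (0, 2, 2, 0, 1, 0); (0, 1, 1, 1, 0, 0); (3, 0, 0, 0, 0, 0))


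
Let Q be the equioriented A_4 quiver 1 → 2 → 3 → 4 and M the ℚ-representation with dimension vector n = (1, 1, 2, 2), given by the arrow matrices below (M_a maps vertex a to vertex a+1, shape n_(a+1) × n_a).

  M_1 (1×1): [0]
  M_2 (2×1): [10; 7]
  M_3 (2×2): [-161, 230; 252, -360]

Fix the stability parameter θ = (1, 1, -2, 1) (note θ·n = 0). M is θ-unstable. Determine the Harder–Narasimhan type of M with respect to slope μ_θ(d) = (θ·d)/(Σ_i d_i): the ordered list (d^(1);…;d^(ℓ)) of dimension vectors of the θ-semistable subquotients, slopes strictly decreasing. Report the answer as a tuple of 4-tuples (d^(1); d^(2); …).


Barcode: M ≅ I[1,1], I[2,3], I[3,4], I[4,4]. HN layers by μ_θ (3 steps, strictly decreasing):
  μ^(1)=1; μ^(2)=-1/2; μ^(3)=-2

((1, 0, 0, 2); (0, 1, 1, 0); (0, 0, 1, 0))


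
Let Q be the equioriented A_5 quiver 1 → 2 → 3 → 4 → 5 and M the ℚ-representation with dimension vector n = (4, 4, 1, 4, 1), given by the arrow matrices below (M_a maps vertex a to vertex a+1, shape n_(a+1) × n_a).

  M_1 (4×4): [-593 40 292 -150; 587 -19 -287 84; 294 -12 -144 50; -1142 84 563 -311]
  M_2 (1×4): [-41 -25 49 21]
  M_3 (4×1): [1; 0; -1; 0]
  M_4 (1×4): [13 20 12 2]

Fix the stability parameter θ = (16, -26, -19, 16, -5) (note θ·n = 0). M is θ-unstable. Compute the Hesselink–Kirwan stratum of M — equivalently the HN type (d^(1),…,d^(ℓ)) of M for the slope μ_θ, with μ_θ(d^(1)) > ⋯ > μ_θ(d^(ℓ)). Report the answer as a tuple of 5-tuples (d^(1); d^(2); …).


Via rank(M_{q-1}∘⋯∘M_p): M ≅ I[1,2]^3, I[1,5], I[4,4]^3.
μ_θ-semistable layers: μ^(1)=16; μ^(2)=11/2; μ^(3)=-5; μ^(4)=-29/3

((0, 0, 0, 3, 0); (0, 0, 0, 1, 1); (3, 3, 0, 0, 0); (1, 1, 1, 0, 0))


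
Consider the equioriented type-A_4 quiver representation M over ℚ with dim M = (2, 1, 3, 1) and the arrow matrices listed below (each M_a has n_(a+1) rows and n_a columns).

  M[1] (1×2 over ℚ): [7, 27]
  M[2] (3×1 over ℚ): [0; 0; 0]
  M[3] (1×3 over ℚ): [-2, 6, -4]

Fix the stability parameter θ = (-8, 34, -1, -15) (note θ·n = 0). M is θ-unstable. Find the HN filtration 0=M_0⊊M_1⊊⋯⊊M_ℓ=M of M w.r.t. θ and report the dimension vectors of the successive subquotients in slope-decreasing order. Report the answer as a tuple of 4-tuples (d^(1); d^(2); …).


Via rank(M_{q-1}∘⋯∘M_p): M ≅ I[1,1], I[1,2], I[3,3]^2, I[3,4].
μ_θ-semistable layers: μ^(1)=34; μ^(2)=-1; μ^(3)=-8

((0, 1, 0, 0); (0, 0, 2, 0); (2, 0, 1, 1))


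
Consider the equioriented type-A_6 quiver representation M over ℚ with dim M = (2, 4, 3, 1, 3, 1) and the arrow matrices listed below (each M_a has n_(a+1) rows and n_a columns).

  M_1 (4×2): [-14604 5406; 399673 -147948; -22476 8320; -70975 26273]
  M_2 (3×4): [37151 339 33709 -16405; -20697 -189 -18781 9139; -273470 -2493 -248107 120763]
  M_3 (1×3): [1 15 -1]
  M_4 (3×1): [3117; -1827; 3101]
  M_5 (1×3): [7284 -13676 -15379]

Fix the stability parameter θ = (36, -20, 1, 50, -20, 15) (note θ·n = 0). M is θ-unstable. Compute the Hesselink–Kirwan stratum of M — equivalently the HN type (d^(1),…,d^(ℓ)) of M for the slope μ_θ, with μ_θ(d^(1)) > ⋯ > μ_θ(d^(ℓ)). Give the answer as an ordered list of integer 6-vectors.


Interval decomposition of M: I[1,2], I[1,6], I[2,3]^2, I[5,5]^2.
HN type (ℓ=5): μ^(1)=15; μ^(2)=8; μ^(3)=17/3; μ^(4)=1; μ^(5)=-20

((0, 0, 0, 1, 1, 1); (1, 1, 0, 0, 0, 0); (1, 1, 1, 0, 0, 0); (0, 0, 2, 0, 0, 0); (0, 2, 0, 0, 2, 0))


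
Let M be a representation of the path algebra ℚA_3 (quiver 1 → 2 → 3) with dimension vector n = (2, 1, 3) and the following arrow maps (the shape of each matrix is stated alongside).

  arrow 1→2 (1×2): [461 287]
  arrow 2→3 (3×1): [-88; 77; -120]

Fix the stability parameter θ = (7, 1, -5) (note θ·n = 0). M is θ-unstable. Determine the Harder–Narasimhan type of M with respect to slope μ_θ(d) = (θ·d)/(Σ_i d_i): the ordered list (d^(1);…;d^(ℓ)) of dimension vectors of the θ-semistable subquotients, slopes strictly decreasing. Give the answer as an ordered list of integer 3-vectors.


Interval decomposition of M: I[1,1], I[1,3], I[3,3]^2.
HN type (ℓ=3): μ^(1)=7; μ^(2)=1; μ^(3)=-5

((1, 0, 0); (1, 1, 1); (0, 0, 2))


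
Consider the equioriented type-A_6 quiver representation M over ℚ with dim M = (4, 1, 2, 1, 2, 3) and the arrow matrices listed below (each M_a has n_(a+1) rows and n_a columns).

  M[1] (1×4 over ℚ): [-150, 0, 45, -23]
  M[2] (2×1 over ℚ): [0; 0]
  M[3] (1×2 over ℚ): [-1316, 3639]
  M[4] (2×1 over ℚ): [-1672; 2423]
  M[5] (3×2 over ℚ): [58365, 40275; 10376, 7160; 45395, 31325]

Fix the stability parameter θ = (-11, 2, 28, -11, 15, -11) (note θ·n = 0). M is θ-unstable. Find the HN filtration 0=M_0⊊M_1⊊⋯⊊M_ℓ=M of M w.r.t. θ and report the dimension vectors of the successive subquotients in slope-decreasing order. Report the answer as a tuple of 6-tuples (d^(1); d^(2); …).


Interval decomposition of M: I[1,1]^3, I[1,2], I[3,3], I[3,6], I[5,5], I[6,6]^2.
HN type (ℓ=5): μ^(1)=28; μ^(2)=15; μ^(3)=21/4; μ^(4)=2; μ^(5)=-11

((0, 0, 1, 0, 0, 0); (0, 0, 0, 0, 1, 0); (0, 0, 1, 1, 1, 1); (0, 1, 0, 0, 0, 0); (4, 0, 0, 0, 0, 2))


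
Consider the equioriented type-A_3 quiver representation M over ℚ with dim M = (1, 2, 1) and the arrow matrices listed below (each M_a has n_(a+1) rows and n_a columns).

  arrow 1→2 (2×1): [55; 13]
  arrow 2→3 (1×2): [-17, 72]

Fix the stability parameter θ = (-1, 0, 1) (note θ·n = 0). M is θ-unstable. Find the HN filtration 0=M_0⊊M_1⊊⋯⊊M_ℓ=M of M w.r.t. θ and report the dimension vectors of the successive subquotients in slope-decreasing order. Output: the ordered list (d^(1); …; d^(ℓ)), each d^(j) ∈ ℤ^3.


Via rank(M_{q-1}∘⋯∘M_p): M ≅ I[1,3], I[2,2].
μ_θ-semistable layers: μ^(1)=1; μ^(2)=0; μ^(3)=-1

((0, 0, 1); (0, 2, 0); (1, 0, 0))


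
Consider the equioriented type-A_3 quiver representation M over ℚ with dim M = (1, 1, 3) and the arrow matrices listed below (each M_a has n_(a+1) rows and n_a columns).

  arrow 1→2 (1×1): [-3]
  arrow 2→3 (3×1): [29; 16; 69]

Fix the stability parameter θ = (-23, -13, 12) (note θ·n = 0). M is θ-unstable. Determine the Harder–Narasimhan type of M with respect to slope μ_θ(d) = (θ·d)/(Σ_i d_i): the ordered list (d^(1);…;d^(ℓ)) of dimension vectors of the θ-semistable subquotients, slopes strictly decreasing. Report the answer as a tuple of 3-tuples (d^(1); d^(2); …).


Via rank(M_{q-1}∘⋯∘M_p): M ≅ I[1,3], I[3,3]^2.
μ_θ-semistable layers: μ^(1)=12; μ^(2)=-13; μ^(3)=-23

((0, 0, 3); (0, 1, 0); (1, 0, 0))


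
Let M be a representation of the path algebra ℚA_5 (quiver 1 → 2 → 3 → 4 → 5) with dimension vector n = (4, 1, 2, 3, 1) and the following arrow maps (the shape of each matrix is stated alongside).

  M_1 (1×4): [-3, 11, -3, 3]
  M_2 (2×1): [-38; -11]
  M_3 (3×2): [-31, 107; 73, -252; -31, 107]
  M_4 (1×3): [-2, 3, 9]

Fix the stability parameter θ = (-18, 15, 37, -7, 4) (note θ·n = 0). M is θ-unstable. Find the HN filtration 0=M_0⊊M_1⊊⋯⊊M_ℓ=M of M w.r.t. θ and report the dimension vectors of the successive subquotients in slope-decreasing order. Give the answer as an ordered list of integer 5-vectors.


Via rank(M_{q-1}∘⋯∘M_p): M ≅ I[1,1]^3, I[1,5], I[3,4], I[4,4].
μ_θ-semistable layers: μ^(1)=15; μ^(2)=49/4; μ^(3)=-7; μ^(4)=-18

((0, 0, 1, 1, 0); (0, 1, 1, 1, 1); (0, 0, 0, 1, 0); (4, 0, 0, 0, 0))


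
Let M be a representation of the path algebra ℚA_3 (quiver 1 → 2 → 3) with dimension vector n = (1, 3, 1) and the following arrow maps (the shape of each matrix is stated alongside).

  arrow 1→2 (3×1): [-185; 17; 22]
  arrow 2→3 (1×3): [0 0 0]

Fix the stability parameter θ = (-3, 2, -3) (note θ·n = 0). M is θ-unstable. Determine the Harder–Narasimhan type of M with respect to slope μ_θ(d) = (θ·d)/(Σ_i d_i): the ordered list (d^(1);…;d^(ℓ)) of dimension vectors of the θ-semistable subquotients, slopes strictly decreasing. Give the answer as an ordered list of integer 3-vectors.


Via rank(M_{q-1}∘⋯∘M_p): M ≅ I[1,2], I[2,2]^2, I[3,3].
μ_θ-semistable layers: μ^(1)=2; μ^(2)=-3

((0, 3, 0); (1, 0, 1))


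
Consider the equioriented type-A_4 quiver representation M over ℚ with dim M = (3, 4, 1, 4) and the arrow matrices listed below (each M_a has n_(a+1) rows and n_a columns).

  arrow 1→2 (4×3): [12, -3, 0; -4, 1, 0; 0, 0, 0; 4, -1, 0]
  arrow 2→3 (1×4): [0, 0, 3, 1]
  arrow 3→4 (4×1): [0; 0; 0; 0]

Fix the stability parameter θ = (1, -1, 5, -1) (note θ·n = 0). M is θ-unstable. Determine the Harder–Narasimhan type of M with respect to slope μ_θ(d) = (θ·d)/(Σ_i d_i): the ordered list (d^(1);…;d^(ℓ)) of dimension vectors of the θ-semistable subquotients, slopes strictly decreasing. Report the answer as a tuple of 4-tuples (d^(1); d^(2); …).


Via rank(M_{q-1}∘⋯∘M_p): M ≅ I[1,1]^2, I[1,3], I[2,2]^3, I[4,4]^4.
μ_θ-semistable layers: μ^(1)=5; μ^(2)=1; μ^(3)=0; μ^(4)=-1

((0, 0, 1, 0); (2, 0, 0, 0); (1, 1, 0, 0); (0, 3, 0, 4))


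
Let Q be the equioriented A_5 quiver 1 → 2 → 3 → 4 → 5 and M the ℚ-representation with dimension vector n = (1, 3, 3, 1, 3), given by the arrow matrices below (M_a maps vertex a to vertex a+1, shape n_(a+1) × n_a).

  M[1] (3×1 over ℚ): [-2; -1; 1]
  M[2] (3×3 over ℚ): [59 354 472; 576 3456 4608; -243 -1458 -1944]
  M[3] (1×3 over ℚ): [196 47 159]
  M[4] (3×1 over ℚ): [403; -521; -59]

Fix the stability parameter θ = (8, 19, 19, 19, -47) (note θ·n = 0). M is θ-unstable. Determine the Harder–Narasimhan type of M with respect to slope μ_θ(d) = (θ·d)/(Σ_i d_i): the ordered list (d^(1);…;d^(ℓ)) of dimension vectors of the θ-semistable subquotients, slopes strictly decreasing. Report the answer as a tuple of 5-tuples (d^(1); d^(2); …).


Interval decomposition of M: I[1,2], I[2,2], I[2,5], I[3,3]^2, I[5,5]^2.
HN type (ℓ=4): μ^(1)=19; μ^(2)=8; μ^(3)=5/2; μ^(4)=-47

((0, 2, 2, 0, 0); (1, 0, 0, 0, 0); (0, 1, 1, 1, 1); (0, 0, 0, 0, 2))


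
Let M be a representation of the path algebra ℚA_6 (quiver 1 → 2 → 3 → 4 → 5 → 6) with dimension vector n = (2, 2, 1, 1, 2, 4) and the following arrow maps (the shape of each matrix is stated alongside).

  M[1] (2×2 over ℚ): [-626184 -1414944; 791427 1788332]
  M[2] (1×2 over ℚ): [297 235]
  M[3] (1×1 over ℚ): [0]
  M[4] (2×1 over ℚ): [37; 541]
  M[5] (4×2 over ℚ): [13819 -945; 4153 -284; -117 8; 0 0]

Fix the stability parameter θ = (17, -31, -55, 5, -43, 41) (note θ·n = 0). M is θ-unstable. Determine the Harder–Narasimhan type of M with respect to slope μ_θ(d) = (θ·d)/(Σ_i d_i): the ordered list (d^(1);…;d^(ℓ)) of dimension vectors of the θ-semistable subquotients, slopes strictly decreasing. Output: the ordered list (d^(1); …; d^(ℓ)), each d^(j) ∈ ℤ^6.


Interval decomposition of M: I[1,1], I[1,3], I[2,2], I[4,6], I[5,6], I[6,6]^2.
HN type (ℓ=6): μ^(1)=41; μ^(2)=17; μ^(3)=-19; μ^(4)=-23; μ^(5)=-31; μ^(6)=-43

((0, 0, 0, 0, 0, 4); (1, 0, 0, 0, 0, 0); (0, 0, 0, 1, 1, 0); (1, 1, 1, 0, 0, 0); (0, 1, 0, 0, 0, 0); (0, 0, 0, 0, 1, 0))


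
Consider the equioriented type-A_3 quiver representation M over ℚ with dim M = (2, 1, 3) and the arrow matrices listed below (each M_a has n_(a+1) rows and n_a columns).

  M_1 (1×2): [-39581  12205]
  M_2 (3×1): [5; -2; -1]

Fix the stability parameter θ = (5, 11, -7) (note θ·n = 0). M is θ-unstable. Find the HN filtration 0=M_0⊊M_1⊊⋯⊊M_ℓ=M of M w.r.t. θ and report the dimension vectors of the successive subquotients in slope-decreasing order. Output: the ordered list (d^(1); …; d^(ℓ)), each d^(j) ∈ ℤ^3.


Barcode: M ≅ I[1,1], I[1,3], I[3,3]^2. HN layers by μ_θ (3 steps, strictly decreasing):
  μ^(1)=5; μ^(2)=3; μ^(3)=-7

((1, 0, 0); (1, 1, 1); (0, 0, 2))


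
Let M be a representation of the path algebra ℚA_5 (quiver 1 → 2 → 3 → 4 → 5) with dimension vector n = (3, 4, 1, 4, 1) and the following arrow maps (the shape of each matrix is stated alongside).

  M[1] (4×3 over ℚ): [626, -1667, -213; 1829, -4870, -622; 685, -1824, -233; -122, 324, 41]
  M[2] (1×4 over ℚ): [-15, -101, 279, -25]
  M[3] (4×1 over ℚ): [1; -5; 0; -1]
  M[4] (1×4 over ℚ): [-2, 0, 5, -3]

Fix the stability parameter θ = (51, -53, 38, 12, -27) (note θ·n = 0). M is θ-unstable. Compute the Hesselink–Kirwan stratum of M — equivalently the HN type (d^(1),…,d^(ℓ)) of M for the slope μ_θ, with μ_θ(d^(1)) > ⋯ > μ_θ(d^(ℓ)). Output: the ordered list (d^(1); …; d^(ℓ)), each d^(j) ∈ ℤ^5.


Barcode: M ≅ I[1,2]^2, I[1,5], I[2,2], I[4,4]^3. HN layers by μ_θ (4 steps, strictly decreasing):
  μ^(1)=12; μ^(2)=23/3; μ^(3)=-1; μ^(4)=-53

((0, 0, 0, 3, 0); (0, 0, 1, 1, 1); (3, 3, 0, 0, 0); (0, 1, 0, 0, 0))


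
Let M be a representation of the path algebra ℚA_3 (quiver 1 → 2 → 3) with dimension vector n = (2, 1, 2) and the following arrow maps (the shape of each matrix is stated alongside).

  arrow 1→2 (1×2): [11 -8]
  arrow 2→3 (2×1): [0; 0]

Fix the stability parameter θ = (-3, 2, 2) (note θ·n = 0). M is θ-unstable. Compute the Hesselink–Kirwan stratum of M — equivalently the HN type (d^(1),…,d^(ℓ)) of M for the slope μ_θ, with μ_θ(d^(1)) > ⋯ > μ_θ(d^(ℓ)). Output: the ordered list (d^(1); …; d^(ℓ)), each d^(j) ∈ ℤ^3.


Interval decomposition of M: I[1,1], I[1,2], I[3,3]^2.
HN type (ℓ=2): μ^(1)=2; μ^(2)=-3

((0, 1, 2); (2, 0, 0))


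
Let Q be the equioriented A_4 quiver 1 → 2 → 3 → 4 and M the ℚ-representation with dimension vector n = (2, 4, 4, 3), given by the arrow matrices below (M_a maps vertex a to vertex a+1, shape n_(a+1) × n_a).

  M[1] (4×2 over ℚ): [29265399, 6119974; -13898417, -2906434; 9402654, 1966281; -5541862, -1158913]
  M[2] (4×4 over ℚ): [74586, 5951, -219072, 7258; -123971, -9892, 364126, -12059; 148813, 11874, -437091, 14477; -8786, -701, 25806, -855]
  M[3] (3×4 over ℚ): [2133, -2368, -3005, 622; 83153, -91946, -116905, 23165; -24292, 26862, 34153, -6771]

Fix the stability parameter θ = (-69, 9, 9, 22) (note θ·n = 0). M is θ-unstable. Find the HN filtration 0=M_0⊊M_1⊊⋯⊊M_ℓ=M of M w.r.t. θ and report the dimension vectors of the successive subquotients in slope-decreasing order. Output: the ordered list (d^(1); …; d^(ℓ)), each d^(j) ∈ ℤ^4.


Interval decomposition of M: I[1,4]^2, I[2,3], I[2,4].
HN type (ℓ=3): μ^(1)=22; μ^(2)=9; μ^(3)=-69

((0, 0, 0, 3); (0, 4, 4, 0); (2, 0, 0, 0))


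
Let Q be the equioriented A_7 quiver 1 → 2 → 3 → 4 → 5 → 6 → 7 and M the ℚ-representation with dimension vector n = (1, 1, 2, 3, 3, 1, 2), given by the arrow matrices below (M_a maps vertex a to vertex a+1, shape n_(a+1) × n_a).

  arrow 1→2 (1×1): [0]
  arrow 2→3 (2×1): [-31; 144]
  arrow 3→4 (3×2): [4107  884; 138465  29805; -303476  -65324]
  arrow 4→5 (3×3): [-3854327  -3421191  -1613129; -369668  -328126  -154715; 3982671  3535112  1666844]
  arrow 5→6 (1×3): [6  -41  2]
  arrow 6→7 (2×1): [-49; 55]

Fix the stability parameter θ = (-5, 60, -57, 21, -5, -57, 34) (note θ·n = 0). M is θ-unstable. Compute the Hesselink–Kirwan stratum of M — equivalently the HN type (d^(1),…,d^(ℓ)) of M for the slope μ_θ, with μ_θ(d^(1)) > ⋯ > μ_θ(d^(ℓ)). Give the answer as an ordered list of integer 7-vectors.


Via rank(M_{q-1}∘⋯∘M_p): M ≅ I[1,1], I[2,7], I[3,5], I[4,5], I[7,7].
μ_θ-semistable layers: μ^(1)=34; μ^(2)=8; μ^(3)=-5; μ^(4)=-38/5; μ^(5)=-57

((0, 0, 0, 0, 0, 0, 2); (0, 0, 0, 2, 2, 0, 0); (1, 0, 0, 0, 0, 0, 0); (0, 1, 1, 1, 1, 1, 0); (0, 0, 1, 0, 0, 0, 0))


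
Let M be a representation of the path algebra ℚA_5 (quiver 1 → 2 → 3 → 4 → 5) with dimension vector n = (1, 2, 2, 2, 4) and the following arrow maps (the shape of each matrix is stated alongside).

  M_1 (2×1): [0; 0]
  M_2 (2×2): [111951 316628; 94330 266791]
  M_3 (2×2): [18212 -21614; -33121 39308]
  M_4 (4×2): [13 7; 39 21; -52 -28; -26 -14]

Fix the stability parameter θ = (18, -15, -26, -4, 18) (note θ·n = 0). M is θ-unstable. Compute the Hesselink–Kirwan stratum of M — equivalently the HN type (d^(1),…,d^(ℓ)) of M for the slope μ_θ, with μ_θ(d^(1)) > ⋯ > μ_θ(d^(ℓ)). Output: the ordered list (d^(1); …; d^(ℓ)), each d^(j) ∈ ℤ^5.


Via rank(M_{q-1}∘⋯∘M_p): M ≅ I[1,1], I[2,4], I[2,5], I[5,5]^3.
μ_θ-semistable layers: μ^(1)=18; μ^(2)=-4; μ^(3)=-41/2

((1, 0, 0, 0, 4); (0, 0, 0, 2, 0); (0, 2, 2, 0, 0))


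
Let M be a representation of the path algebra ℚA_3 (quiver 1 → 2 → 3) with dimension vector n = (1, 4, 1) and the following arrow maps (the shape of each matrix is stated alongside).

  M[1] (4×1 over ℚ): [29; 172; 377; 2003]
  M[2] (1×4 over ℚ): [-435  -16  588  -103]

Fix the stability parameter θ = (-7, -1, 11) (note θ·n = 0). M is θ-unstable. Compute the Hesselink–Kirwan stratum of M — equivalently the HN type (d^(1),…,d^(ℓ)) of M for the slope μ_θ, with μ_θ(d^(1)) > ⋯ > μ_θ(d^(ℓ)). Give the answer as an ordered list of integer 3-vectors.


Interval decomposition of M: I[1,2], I[2,2]^2, I[2,3].
HN type (ℓ=3): μ^(1)=11; μ^(2)=-1; μ^(3)=-7

((0, 0, 1); (0, 4, 0); (1, 0, 0))


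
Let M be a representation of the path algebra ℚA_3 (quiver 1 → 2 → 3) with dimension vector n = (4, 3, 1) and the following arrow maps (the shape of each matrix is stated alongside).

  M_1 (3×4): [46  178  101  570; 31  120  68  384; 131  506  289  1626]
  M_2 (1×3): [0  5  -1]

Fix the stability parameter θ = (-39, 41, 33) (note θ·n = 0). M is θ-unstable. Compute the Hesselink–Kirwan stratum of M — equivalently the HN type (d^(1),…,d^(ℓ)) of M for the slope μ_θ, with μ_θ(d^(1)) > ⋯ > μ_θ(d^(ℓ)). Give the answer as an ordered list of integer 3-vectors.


Interval decomposition of M: I[1,1]^2, I[1,2], I[1,3], I[2,2].
HN type (ℓ=3): μ^(1)=41; μ^(2)=37; μ^(3)=-39

((0, 2, 0); (0, 1, 1); (4, 0, 0))


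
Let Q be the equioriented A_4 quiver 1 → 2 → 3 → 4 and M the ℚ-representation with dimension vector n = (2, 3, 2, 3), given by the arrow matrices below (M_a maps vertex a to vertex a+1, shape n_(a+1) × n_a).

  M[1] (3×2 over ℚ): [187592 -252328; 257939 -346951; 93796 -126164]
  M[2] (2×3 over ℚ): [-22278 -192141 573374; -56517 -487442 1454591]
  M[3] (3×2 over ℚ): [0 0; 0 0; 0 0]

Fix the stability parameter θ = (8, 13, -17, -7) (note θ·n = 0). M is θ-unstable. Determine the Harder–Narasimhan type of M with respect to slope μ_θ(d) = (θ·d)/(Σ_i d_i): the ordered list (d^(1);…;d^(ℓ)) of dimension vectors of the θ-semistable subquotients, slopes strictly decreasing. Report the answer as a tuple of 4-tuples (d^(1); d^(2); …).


Barcode: M ≅ I[1,1], I[1,3], I[2,2], I[2,3], I[4,4]^3. HN layers by μ_θ (5 steps, strictly decreasing):
  μ^(1)=13; μ^(2)=8; μ^(3)=4/3; μ^(4)=-2; μ^(5)=-7

((0, 1, 0, 0); (1, 0, 0, 0); (1, 1, 1, 0); (0, 1, 1, 0); (0, 0, 0, 3))
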